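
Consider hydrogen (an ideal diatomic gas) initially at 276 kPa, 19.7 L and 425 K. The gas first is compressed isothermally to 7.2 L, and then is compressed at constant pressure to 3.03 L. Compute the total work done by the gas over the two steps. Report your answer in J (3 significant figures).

W_total ≈ -8620 J

Step 1 (isothermal): W = P₁V₁ ln(V₂/V₁) = (5437) ln(7.2/19.7) = -5473 J.
After step 1: P = 755.2 kPa, V = 7.2 L, T = 425 K.
Step 2 (isobaric): W = PΔV = (755.2 kPa)(3.03 − 7.2 L) = -3149 J.
W_total = -5473 − 3149 = -8622 J.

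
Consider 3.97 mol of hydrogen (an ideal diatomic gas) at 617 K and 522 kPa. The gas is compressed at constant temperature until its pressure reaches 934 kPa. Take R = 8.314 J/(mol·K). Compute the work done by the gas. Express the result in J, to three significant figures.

Isothermal process: W = nRT ln(V₂/V₁) = nRT ln(P₁/P₂).
W = (3.97)(8.314)(617) × ln(522/934)
  = 20365 × ln(0.5589) = 20365 × -0.5818
W_by_gas = -11849 J.

W ≈ -11800 J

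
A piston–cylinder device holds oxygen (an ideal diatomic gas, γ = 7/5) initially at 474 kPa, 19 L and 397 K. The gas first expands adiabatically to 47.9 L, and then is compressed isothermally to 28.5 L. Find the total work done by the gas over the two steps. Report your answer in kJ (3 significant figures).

W_total ≈ 3.73 kJ

Step 1 (adiabatic): W = (P₁V₁ − P₂V₂)/(γ−1) = (9006 − 6222)/0.4 = 6961 J.
After step 1: P = 129.9 kPa, V = 47.9 L, T = 274.3 K.
Step 2 (isothermal): W = P₁V₁ ln(V₂/V₁) = (6222) ln(28.5/47.9) = -3230 J.
W_total = 6961 − 3230 = 3731 J.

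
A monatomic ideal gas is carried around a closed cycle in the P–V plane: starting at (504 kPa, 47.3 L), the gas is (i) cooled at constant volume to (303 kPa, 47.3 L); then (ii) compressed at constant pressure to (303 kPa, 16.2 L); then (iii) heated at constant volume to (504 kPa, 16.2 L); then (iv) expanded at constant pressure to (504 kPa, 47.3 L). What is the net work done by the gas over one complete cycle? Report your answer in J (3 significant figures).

W_net ≈ 6250 J

Constant-volume legs do no work.
W(ii) = (303)(16.2 − 47.3) = -9423 J; W(iv) = (504)(47.3 − 16.2) = 15674 J.
W_net = -9423 + 15674 = 6251 J (the clockwise enclosed area).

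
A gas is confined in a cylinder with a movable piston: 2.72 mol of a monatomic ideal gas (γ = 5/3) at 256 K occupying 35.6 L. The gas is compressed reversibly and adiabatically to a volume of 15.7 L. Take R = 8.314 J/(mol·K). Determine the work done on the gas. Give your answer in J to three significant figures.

W ≈ 6300 J

Adiabatic: TV^(γ−1) = const with γ = 5/3.
T₂ = T₁ (V₁/V₂)^(γ−1) = 256 × (35.6/15.7)^0.667 = 256 × 1.726 = 441.8 K.
W_by = nCᵥ(T₁ − T₂) = (2.72)(12.47)(256 − 441.8) = -6304 J.
Work on gas = −W_by = 6304 J.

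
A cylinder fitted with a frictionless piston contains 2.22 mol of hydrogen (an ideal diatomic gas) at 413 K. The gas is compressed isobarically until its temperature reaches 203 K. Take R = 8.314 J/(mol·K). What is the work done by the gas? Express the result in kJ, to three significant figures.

Isobaric: W = P ΔV = nR ΔT.
W = (2.22)(8.314)(203 − 413) = -3876 J.

W ≈ -3.88 kJ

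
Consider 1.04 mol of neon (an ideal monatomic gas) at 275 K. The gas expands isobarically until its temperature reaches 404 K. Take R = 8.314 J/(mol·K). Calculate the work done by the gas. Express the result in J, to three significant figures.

Isobaric: W = P ΔV = nR ΔT.
W = (1.04)(8.314)(404 − 275) = 1115 J.

W ≈ 1120 J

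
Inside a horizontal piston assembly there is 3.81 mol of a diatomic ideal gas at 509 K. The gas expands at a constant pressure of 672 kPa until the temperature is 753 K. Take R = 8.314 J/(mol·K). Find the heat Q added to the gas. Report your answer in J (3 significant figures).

Q ≈ 27100 J

Isobaric: W = nRΔT = (3.81)(8.314)(244) = 7729 J.
ΔU = nCᵥΔT with Cᵥ = 5R/2: ΔU = (3.81)(20.79)(244) = 19323 J.
Q = ΔU + W = 19323 + 7729 = 27052 J.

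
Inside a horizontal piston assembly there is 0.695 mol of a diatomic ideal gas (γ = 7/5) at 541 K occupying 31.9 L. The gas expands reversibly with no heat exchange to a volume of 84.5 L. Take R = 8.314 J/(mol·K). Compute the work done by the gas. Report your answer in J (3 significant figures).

Adiabatic: TV^(γ−1) = const with γ = 7/5.
T₂ = T₁ (V₁/V₂)^(γ−1) = 541 × (31.9/84.5)^0.4 = 541 × 0.6773 = 366.4 K.
W_by = nCᵥ(T₁ − T₂) = (0.695)(20.79)(541 − 366.4) = 2522 J.

W ≈ 2520 J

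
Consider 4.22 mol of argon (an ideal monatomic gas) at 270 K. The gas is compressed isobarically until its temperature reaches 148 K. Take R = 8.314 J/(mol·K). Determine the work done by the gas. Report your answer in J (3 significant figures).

Isobaric: W = P ΔV = nR ΔT.
W = (4.22)(8.314)(148 − 270) = -4280 J.

W ≈ -4280 J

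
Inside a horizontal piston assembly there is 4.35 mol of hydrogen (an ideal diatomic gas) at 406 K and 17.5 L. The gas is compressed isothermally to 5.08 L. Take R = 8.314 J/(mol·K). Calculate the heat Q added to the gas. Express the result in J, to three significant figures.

Isothermal ⇒ ΔU = 0, so Q = W = nRT ln(V₂/V₁).
Q = (4.35)(8.314)(406) ln(5.08/17.5) = 14683 × -1.237 = -18162 J.

Q ≈ -18200 J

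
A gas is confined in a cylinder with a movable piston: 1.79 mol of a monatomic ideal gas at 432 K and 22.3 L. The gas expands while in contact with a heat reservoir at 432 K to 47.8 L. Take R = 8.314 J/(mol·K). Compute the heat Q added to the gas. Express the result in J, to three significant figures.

Q ≈ 4900 J

Isothermal ⇒ ΔU = 0, so Q = W = nRT ln(V₂/V₁).
Q = (1.79)(8.314)(432) ln(47.8/22.3) = 6429 × 0.7624 = 4902 J.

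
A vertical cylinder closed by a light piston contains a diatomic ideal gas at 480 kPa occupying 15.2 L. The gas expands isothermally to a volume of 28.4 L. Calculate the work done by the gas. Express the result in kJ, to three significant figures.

W ≈ 4.56 kJ

Isothermal: W = nRT ln(V₂/V₁) = P₁V₁ ln(V₂/V₁).
P₁V₁ = (480 kPa)(15.2 L) = 7296 J.
W = 7296 × ln(28.4/15.2) = 7296 × 0.6251
W_by_gas = 4561 J.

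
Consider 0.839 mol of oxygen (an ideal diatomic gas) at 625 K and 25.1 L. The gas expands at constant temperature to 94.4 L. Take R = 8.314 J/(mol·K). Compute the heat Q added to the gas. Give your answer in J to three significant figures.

Q ≈ 5780 J

Isothermal ⇒ ΔU = 0, so Q = W = nRT ln(V₂/V₁).
Q = (0.839)(8.314)(625) ln(94.4/25.1) = 4360 × 1.325 = 5775 J.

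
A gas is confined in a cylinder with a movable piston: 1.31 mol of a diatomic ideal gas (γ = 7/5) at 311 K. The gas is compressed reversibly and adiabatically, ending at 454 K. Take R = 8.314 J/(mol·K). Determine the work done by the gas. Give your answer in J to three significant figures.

Adiabatic ⇒ Q = 0, so W_by = −ΔU = nCᵥ(T₁ − T₂).
Cᵥ = 5R/2 = 20.79 J/(mol·K).
W = (1.31)(20.79)(311 − 454) = -3894 J.

W ≈ -3890 J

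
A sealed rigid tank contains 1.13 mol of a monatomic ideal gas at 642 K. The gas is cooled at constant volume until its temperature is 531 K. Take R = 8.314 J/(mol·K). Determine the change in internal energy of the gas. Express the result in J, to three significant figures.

ΔU ≈ -1560 J

Constant volume ⇒ W = 0, so Q = ΔU = nCᵥΔT with Cᵥ = 3R/2 = 12.47 J/(mol·K).
ΔU = (1.13)(12.47)(531 − 642) = -1564 J.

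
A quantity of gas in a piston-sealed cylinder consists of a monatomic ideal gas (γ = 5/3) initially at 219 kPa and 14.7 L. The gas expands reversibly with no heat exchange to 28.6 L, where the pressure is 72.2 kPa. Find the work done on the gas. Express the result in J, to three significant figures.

W ≈ -1730 J

Adiabatic: W = (P₁V₁ − P₂V₂)/(γ − 1) with γ = 5/3.
P₁V₁ = 3219 J, P₂V₂ = 2065 J.
W = (3219 − 2065) / 0.6667 = 1732 J.
Work on gas = −W_by = -1732 J.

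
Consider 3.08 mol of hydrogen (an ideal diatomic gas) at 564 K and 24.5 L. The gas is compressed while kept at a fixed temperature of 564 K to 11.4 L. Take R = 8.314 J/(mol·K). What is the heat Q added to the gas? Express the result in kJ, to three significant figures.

Q ≈ -11.0 kJ

Isothermal ⇒ ΔU = 0, so Q = W = nRT ln(V₂/V₁).
Q = (3.08)(8.314)(564) ln(11.4/24.5) = 14442 × -0.7651 = -11049 J.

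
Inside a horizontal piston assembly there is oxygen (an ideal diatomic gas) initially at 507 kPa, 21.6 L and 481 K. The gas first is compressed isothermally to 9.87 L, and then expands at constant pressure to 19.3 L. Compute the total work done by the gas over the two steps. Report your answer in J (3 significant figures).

Step 1 (isothermal): W = P₁V₁ ln(V₂/V₁) = (10951) ln(9.87/21.6) = -8577 J.
After step 1: P = 1110 kPa, V = 9.87 L, T = 481 K.
Step 2 (isobaric): W = PΔV = (1110 kPa)(19.3 − 9.87 L) = 10463 J.
W_total = -8577 + 10463 = 1886 J.

W_total ≈ 1890 J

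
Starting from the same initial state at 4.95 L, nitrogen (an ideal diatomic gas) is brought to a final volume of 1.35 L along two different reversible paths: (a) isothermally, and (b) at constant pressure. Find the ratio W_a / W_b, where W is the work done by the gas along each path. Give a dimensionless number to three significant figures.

W_a / W_b ≈ 1.79

Path (a) isothermal: W = P₁V₁ ln(V₂/V₁) → W_a/(P₁V₁) = -1.299.
Path (b) isobaric: W = P₁(V₂ − V₁) → W_b/(P₁V₁) = -0.7273.
W_a / W_b = -1.299 / -0.7273 = 1.787.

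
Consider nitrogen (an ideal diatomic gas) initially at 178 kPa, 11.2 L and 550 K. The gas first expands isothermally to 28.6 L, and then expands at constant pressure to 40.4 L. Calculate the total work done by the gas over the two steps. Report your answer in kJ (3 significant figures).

Step 1 (isothermal): W = P₁V₁ ln(V₂/V₁) = (1994) ln(28.6/11.2) = 1869 J.
After step 1: P = 69.71 kPa, V = 28.6 L, T = 550 K.
Step 2 (isobaric): W = PΔV = (69.71 kPa)(40.4 − 28.6 L) = 822.5 J.
W_total = 1869 + 822.5 = 2692 J.

W_total ≈ 2.69 kJ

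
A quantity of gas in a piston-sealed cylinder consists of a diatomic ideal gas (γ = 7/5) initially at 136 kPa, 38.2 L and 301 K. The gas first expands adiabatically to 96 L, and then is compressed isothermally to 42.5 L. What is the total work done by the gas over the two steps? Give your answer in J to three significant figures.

W_total ≈ 1080 J

Step 1 (adiabatic): W = (P₁V₁ − P₂V₂)/(γ−1) = (5195 − 3594)/0.4 = 4004 J.
After step 1: P = 37.43 kPa, V = 96 L, T = 208.2 K.
Step 2 (isothermal): W = P₁V₁ ln(V₂/V₁) = (3594) ln(42.5/96) = -2928 J.
W_total = 4004 − 2928 = 1076 J.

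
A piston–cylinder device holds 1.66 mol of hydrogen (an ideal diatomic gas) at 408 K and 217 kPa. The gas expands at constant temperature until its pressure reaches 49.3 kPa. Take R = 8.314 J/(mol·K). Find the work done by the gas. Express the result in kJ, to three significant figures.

W ≈ 8.34 kJ

Isothermal process: W = nRT ln(V₂/V₁) = nRT ln(P₁/P₂).
W = (1.66)(8.314)(408) × ln(217/49.3)
  = 5631 × ln(4.402) = 5631 × 1.482
W_by_gas = 8345 J.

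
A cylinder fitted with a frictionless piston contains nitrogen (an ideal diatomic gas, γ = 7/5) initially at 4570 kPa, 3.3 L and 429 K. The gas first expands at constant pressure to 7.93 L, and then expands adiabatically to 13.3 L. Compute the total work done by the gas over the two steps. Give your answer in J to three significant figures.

W_total ≈ 38100 J

Step 1 (isobaric): W = PΔV = (4570 kPa)(7.93 − 3.3 L) = 21159 J.
After step 1: P = 4570 kPa, V = 7.93 L, T = 1031 K.
Step 2 (adiabatic): W = (P₁V₁ − P₂V₂)/(γ−1) = (36240 − 29468)/0.4 = 16929 J.
W_total = 21159 + 16929 = 38088 J.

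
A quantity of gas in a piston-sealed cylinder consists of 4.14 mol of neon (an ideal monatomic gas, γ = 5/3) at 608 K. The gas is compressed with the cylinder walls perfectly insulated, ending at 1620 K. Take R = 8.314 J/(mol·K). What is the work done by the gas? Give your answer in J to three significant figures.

W ≈ -52200 J

Adiabatic ⇒ Q = 0, so W_by = −ΔU = nCᵥ(T₁ − T₂).
Cᵥ = 3R/2 = 12.47 J/(mol·K).
W = (4.14)(12.47)(608 − 1620) = -52249 J.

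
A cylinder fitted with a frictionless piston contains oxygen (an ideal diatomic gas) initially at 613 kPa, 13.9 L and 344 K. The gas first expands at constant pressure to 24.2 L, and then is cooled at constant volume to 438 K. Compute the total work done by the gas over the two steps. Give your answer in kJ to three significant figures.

Step 1 (isobaric): W = PΔV = (613 kPa)(24.2 − 13.9 L) = 6314 J.
Step 2 (isochoric): W = 0 (constant volume).
W_total = 6314 + 0 = 6314 J.

W_total ≈ 6.31 kJ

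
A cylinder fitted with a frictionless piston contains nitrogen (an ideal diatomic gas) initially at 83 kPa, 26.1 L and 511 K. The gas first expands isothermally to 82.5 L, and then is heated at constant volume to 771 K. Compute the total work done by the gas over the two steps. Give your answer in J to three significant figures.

W_total ≈ 2490 J

Step 1 (isothermal): W = P₁V₁ ln(V₂/V₁) = (2166) ln(82.5/26.1) = 2493 J.
Step 2 (isochoric): W = 0 (constant volume).
W_total = 2493 + 0 = 2493 J.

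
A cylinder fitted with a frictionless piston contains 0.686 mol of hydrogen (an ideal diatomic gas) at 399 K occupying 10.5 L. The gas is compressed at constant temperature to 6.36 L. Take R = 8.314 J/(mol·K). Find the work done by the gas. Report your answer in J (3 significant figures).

Isothermal: W = nRT ln(V₂/V₁).
W = (0.686)(8.314)(399) × ln(6.36/10.5)
  = 2276 × -0.5013
W_by_gas = -1141 J.

W ≈ -1140 J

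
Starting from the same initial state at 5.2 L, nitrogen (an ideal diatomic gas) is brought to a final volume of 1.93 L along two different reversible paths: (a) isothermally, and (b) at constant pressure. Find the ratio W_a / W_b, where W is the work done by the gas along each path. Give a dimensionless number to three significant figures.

Path (a) isothermal: W = P₁V₁ ln(V₂/V₁) → W_a/(P₁V₁) = -0.9911.
Path (b) isobaric: W = P₁(V₂ − V₁) → W_b/(P₁V₁) = -0.6288.
W_a / W_b = -0.9911 / -0.6288 = 1.576.

W_a / W_b ≈ 1.58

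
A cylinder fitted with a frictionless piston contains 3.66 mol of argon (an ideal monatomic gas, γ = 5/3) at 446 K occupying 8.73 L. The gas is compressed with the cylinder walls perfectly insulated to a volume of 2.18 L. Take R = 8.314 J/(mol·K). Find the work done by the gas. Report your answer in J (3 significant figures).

W ≈ -31000 J

Adiabatic: TV^(γ−1) = const with γ = 5/3.
T₂ = T₁ (V₁/V₂)^(γ−1) = 446 × (8.73/2.18)^0.667 = 446 × 2.522 = 1125 K.
W_by = nCᵥ(T₁ − T₂) = (3.66)(12.47)(446 − 1125) = -30979 J.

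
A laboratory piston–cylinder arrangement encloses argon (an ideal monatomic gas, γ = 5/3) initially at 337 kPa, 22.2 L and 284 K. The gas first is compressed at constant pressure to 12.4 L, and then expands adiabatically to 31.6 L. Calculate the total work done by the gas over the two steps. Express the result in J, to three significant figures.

W_total ≈ -394 J

Step 1 (isobaric): W = PΔV = (337 kPa)(12.4 − 22.2 L) = -3303 J.
After step 1: P = 337 kPa, V = 12.4 L, T = 158.6 K.
Step 2 (adiabatic): W = (P₁V₁ − P₂V₂)/(γ−1) = (4179 − 2240)/0.667 = 2909 J.
W_total = -3303 + 2909 = -394.1 J.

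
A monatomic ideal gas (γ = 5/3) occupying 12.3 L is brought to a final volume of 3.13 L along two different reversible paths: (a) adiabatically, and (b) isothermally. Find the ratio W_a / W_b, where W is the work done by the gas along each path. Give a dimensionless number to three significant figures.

W_a / W_b ≈ 1.63

Path (a) adiabatic: W = P₁V₁(1 − (V₁/V₂)^(γ−1))/(γ−1) → W_a/(P₁V₁) = -2.235.
Path (b) isothermal: W = P₁V₁ ln(V₂/V₁) → W_b/(P₁V₁) = -1.369.
W_a / W_b = -2.235 / -1.369 = 1.633.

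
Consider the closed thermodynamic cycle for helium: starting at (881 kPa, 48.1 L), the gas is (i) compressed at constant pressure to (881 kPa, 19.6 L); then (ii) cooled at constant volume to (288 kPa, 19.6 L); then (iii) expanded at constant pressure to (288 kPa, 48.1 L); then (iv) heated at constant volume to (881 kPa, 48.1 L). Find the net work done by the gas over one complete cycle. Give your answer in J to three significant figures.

W_net ≈ -16900 J

Constant-volume legs do no work.
W(i) = (881)(19.6 − 48.1) = -25108 J; W(iii) = (288)(48.1 − 19.6) = 8208 J.
W_net = -25108 + 8208 = -16900 J (the counter-clockwise enclosed area).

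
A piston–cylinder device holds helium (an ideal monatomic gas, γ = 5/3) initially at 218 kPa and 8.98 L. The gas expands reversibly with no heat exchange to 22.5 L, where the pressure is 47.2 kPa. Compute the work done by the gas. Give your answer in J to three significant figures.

Adiabatic: W = (P₁V₁ − P₂V₂)/(γ − 1) with γ = 5/3.
P₁V₁ = 1958 J, P₂V₂ = 1062 J.
W = (1958 − 1062) / 0.6667 = 1343 J.

W ≈ 1340 J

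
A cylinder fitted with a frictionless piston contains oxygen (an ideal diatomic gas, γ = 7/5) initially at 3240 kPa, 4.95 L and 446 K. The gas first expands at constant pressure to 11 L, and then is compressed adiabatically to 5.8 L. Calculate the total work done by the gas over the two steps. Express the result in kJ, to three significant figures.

Step 1 (isobaric): W = PΔV = (3240 kPa)(11 − 4.95 L) = 19602 J.
After step 1: P = 3240 kPa, V = 11 L, T = 991.1 K.
Step 2 (adiabatic): W = (P₁V₁ − P₂V₂)/(γ−1) = (35640 − 46039)/0.4 = -25997 J.
W_total = 19602 − 25997 = -6395 J.

W_total ≈ -6.39 kJ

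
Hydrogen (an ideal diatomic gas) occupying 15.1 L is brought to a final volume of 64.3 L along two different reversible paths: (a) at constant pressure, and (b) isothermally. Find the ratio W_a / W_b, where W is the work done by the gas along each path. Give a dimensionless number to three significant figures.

Path (a) isobaric: W = P₁(V₂ − V₁) → W_a/(P₁V₁) = 3.258.
Path (b) isothermal: W = P₁V₁ ln(V₂/V₁) → W_b/(P₁V₁) = 1.449.
W_a / W_b = 3.258 / 1.449 = 2.249.

W_a / W_b ≈ 2.25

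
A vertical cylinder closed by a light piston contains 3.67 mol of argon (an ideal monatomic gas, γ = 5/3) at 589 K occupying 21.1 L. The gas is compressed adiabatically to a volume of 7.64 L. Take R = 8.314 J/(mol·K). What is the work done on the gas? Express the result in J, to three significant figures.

Adiabatic: TV^(γ−1) = const with γ = 5/3.
T₂ = T₁ (V₁/V₂)^(γ−1) = 589 × (21.1/7.64)^0.667 = 589 × 1.968 = 1159 K.
W_by = nCᵥ(T₁ − T₂) = (3.67)(12.47)(589 − 1159) = -26107 J.
Work on gas = −W_by = 26107 J.

W ≈ 26100 J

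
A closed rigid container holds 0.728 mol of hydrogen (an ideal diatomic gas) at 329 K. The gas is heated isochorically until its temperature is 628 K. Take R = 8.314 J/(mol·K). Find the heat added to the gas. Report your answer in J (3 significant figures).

Constant volume ⇒ W = 0, so Q = ΔU = nCᵥΔT with Cᵥ = 5R/2 = 20.79 J/(mol·K).
ΔU = (0.728)(20.79)(628 − 329) = 4524 J.

Q ≈ 4520 J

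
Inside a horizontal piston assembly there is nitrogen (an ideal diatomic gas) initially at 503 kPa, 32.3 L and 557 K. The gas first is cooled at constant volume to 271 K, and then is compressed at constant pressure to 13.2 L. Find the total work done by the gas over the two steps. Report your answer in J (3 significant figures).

Step 1 (isochoric): W = 0 (constant volume).
After step 1: P = 244.7 kPa (V unchanged).
Step 2 (isobaric): W = PΔV = (244.7 kPa)(13.2 − 32.3 L) = -4674 J.
W_total = 0 − 4674 = -4674 J.

W_total ≈ -4670 J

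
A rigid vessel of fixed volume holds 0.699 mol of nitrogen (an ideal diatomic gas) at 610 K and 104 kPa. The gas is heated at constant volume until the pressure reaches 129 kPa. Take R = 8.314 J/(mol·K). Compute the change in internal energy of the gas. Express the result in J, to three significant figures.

ΔU ≈ 2130 J

Constant volume ⇒ W = 0, so Q = ΔU = nCᵥΔT with Cᵥ = 5R/2 = 20.79 J/(mol·K).
At constant V, T₂/T₁ = P₂/P₁ ⇒ ΔT = T₁(P₂/P₁ − 1) = 610·(129/104 − 1) = 146.6 K.
ΔU = (0.699)(20.79)(146.6) = 2130 J.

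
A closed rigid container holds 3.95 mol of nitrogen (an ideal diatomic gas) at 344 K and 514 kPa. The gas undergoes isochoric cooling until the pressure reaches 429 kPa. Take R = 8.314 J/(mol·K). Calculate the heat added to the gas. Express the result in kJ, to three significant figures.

Constant volume ⇒ W = 0, so Q = ΔU = nCᵥΔT with Cᵥ = 5R/2 = 20.79 J/(mol·K).
At constant V, T₂/T₁ = P₂/P₁ ⇒ ΔT = T₁(P₂/P₁ − 1) = 344·(429/514 − 1) = -56.89 K.
ΔU = (3.95)(20.79)(-56.89) = -4670 J.

Q ≈ -4.67 kJ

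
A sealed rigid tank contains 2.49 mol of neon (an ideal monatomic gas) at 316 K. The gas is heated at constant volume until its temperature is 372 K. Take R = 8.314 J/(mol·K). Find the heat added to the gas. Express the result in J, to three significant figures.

Constant volume ⇒ W = 0, so Q = ΔU = nCᵥΔT with Cᵥ = 3R/2 = 12.47 J/(mol·K).
ΔU = (2.49)(12.47)(372 − 316) = 1739 J.

Q ≈ 1740 J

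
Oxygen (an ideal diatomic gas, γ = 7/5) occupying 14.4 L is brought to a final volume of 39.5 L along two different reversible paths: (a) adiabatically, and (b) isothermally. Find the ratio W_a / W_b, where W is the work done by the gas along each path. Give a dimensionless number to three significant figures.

W_a / W_b ≈ 0.823

Path (a) adiabatic: W = P₁V₁(1 − (V₁/V₂)^(γ−1))/(γ−1) → W_a/(P₁V₁) = 0.8303.
Path (b) isothermal: W = P₁V₁ ln(V₂/V₁) → W_b/(P₁V₁) = 1.009.
W_a / W_b = 0.8303 / 1.009 = 0.8228.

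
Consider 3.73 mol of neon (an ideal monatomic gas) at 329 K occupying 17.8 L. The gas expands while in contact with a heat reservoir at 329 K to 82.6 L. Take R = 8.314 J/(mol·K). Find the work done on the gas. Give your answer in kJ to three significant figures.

Isothermal: W = nRT ln(V₂/V₁).
W = (3.73)(8.314)(329) × ln(82.6/17.8)
  = 10203 × 1.535
W_by_gas = 15659 J; work on gas = −W_by = -15659 J.

W ≈ -15.7 kJ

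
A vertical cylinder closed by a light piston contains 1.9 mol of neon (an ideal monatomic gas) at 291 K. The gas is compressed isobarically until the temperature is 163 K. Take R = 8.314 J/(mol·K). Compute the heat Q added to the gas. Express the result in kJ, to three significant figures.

Q ≈ -5.05 kJ

Isobaric: W = nRΔT = (1.9)(8.314)(-128) = -2022 J.
ΔU = nCᵥΔT with Cᵥ = 3R/2: ΔU = (1.9)(12.47)(-128) = -3033 J.
Q = ΔU + W = -3033 − 2022 = -5055 J.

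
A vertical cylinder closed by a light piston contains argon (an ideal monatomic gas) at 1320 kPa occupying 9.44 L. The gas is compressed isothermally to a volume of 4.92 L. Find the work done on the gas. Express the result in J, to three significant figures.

Isothermal: W = nRT ln(V₂/V₁) = P₁V₁ ln(V₂/V₁).
P₁V₁ = (1320 kPa)(9.44 L) = 12461 J.
W = 12461 × ln(4.92/9.44) = 12461 × -0.6516
W_by_gas = -8120 J; work on gas = −W_by = 8120 J.

W ≈ 8120 J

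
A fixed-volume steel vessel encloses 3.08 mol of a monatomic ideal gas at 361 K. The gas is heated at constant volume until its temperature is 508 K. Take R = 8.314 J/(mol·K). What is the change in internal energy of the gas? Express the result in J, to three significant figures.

Constant volume ⇒ W = 0, so Q = ΔU = nCᵥΔT with Cᵥ = 3R/2 = 12.47 J/(mol·K).
ΔU = (3.08)(12.47)(508 − 361) = 5646 J.

ΔU ≈ 5650 J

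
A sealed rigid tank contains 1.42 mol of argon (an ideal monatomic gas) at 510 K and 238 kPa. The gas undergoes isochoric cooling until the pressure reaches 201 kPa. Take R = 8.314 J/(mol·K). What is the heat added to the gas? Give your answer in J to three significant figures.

Q ≈ -1400 J

Constant volume ⇒ W = 0, so Q = ΔU = nCᵥΔT with Cᵥ = 3R/2 = 12.47 J/(mol·K).
At constant V, T₂/T₁ = P₂/P₁ ⇒ ΔT = T₁(P₂/P₁ − 1) = 510·(201/238 − 1) = -79.29 K.
ΔU = (1.42)(12.47)(-79.29) = -1404 J.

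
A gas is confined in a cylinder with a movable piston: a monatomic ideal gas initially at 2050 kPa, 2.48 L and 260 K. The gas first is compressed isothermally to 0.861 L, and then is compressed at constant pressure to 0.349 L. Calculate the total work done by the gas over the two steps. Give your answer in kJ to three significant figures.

W_total ≈ -8.40 kJ

Step 1 (isothermal): W = P₁V₁ ln(V₂/V₁) = (5084) ln(0.861/2.48) = -5378 J.
After step 1: P = 5905 kPa, V = 0.861 L, T = 260 K.
Step 2 (isobaric): W = PΔV = (5905 kPa)(0.349 − 0.861 L) = -3023 J.
W_total = -5378 − 3023 = -8402 J.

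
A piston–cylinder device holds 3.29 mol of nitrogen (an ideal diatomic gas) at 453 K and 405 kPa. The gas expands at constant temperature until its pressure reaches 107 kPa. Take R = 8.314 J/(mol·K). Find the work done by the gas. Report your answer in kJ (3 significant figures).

Isothermal process: W = nRT ln(V₂/V₁) = nRT ln(P₁/P₂).
W = (3.29)(8.314)(453) × ln(405/107)
  = 12391 × ln(3.785) = 12391 × 1.331
W_by_gas = 16493 J.

W ≈ 16.5 kJ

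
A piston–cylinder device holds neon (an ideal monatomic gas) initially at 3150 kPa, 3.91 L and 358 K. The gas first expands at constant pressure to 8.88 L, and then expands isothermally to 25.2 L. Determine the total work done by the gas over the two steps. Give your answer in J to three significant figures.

W_total ≈ 44800 J

Step 1 (isobaric): W = PΔV = (3150 kPa)(8.88 − 3.91 L) = 15656 J.
After step 1: P = 3150 kPa, V = 8.88 L, T = 813.1 K.
Step 2 (isothermal): W = P₁V₁ ln(V₂/V₁) = (27972) ln(25.2/8.88) = 29176 J.
W_total = 15656 + 29176 = 44831 J.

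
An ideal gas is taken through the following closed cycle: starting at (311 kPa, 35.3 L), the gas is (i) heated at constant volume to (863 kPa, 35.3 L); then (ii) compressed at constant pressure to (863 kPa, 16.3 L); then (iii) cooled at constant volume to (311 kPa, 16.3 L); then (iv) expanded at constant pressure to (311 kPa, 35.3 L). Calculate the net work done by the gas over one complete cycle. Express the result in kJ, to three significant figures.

Constant-volume legs do no work.
W(ii) = (863)(16.3 − 35.3) = -16397 J; W(iv) = (311)(35.3 − 16.3) = 5909 J.
W_net = -16397 + 5909 = -10488 J (the counter-clockwise enclosed area).

W_net ≈ -10.5 kJ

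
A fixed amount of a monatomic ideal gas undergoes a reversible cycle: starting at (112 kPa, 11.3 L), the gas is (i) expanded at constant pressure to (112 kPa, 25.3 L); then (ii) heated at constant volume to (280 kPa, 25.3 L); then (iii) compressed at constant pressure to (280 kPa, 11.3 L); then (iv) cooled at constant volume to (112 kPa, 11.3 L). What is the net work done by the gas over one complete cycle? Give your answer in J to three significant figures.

W_net ≈ -2350 J

Constant-volume legs do no work.
W(i) = (112)(25.3 − 11.3) = 1568 J; W(iii) = (280)(11.3 − 25.3) = -3920 J.
W_net = 1568 − 3920 = -2352 J (the counter-clockwise enclosed area).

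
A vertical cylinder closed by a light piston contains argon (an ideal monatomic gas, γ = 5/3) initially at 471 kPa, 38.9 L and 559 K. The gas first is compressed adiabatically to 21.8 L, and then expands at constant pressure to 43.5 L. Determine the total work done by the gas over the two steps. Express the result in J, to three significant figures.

W_total ≈ 13900 J

Step 1 (adiabatic): W = (P₁V₁ − P₂V₂)/(γ−1) = (18322 − 26955)/0.667 = -12949 J.
After step 1: P = 1236 kPa, V = 21.8 L, T = 822.4 K.
Step 2 (isobaric): W = PΔV = (1236 kPa)(43.5 − 21.8 L) = 26831 J.
W_total = -12949 + 26831 = 13882 J.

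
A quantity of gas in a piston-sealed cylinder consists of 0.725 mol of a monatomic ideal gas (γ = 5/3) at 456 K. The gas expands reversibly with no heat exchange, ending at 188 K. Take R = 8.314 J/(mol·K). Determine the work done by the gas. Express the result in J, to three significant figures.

W ≈ 2420 J

Adiabatic ⇒ Q = 0, so W_by = −ΔU = nCᵥ(T₁ − T₂).
Cᵥ = 3R/2 = 12.47 J/(mol·K).
W = (0.725)(12.47)(456 − 188) = 2423 J.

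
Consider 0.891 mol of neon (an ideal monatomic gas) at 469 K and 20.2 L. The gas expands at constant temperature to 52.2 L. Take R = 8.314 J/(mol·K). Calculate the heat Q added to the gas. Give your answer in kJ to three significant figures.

Isothermal ⇒ ΔU = 0, so Q = W = nRT ln(V₂/V₁).
Q = (0.891)(8.314)(469) ln(52.2/20.2) = 3474 × 0.9494 = 3298 J.

Q ≈ 3.30 kJ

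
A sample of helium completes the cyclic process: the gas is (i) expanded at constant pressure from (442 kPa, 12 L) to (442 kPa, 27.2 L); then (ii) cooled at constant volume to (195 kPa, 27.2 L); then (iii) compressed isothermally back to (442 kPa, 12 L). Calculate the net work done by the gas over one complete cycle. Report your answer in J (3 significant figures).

Leg (i): W = PΔV = (442)(27.2 − 12) = 6718 J.
Leg (ii): W = 0.
Leg (iii): W = PᵢVᵢ ln(V_f/Vᵢ) = (5304) ln(12/27.2) = -4340 J.
W_net = 6718 − 4340 = 2378 J.

W_net ≈ 2380 J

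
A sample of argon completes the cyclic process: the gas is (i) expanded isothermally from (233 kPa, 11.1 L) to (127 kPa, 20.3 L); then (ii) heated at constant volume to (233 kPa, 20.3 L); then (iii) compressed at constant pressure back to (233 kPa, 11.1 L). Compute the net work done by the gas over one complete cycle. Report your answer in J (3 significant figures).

W_net ≈ -582 J

Leg (i): W = PᵢVᵢ ln(V_f/Vᵢ) = (2586) ln(20.3/11.1) = 1561 J.
Leg (ii): W = 0.
Leg (iii): W = PΔV = (233)(11.1 − 20.3) = -2144 J.
W_net = 1561 − 2144 = -582.3 J.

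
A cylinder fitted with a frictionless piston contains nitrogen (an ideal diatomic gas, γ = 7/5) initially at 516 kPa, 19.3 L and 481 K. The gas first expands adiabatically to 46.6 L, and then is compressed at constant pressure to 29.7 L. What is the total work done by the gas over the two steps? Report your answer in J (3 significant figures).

W_total ≈ 4860 J

Step 1 (adiabatic): W = (P₁V₁ − P₂V₂)/(γ−1) = (9959 − 7000)/0.4 = 7398 J.
After step 1: P = 150.2 kPa, V = 46.6 L, T = 338.1 K.
Step 2 (isobaric): W = PΔV = (150.2 kPa)(29.7 − 46.6 L) = -2538 J.
W_total = 7398 − 2538 = 4859 J.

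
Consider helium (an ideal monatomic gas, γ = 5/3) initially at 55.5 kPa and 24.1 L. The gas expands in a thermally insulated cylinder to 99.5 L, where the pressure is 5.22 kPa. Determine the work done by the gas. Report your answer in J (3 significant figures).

Adiabatic: W = (P₁V₁ − P₂V₂)/(γ − 1) with γ = 5/3.
P₁V₁ = 1338 J, P₂V₂ = 519.4 J.
W = (1338 − 519.4) / 0.6667 = 1227 J.

W ≈ 1230 J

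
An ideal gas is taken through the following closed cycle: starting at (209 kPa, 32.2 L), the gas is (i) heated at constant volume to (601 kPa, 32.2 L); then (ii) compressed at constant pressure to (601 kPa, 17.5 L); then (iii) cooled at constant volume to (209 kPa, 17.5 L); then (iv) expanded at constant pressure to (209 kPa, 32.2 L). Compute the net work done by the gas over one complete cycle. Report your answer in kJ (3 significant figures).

Constant-volume legs do no work.
W(ii) = (601)(17.5 − 32.2) = -8835 J; W(iv) = (209)(32.2 − 17.5) = 3072 J.
W_net = -8835 + 3072 = -5762 J (the counter-clockwise enclosed area).

W_net ≈ -5.76 kJ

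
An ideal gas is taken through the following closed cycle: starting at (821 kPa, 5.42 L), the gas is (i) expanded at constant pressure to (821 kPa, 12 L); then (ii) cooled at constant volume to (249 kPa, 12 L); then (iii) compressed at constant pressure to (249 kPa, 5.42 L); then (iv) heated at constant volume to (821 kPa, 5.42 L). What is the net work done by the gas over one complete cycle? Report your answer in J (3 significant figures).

Constant-volume legs do no work.
W(i) = (821)(12 − 5.42) = 5402 J; W(iii) = (249)(5.42 − 12) = -1638 J.
W_net = 5402 − 1638 = 3764 J (the clockwise enclosed area).

W_net ≈ 3760 J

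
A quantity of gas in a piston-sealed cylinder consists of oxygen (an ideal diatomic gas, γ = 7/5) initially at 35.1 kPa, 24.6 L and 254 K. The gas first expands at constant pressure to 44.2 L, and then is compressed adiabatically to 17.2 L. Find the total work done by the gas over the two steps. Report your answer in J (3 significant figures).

W_total ≈ -1090 J

Step 1 (isobaric): W = PΔV = (35.1 kPa)(44.2 − 24.6 L) = 688 J.
After step 1: P = 35.1 kPa, V = 44.2 L, T = 456.4 K.
Step 2 (adiabatic): W = (P₁V₁ − P₂V₂)/(γ−1) = (1551 − 2263)/0.4 = -1779 J.
W_total = 688 − 1779 = -1091 J.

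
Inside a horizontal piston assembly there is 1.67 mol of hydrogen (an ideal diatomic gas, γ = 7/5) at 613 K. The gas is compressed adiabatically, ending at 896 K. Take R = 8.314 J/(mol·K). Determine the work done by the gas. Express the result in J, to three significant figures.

Adiabatic ⇒ Q = 0, so W_by = −ΔU = nCᵥ(T₁ − T₂).
Cᵥ = 5R/2 = 20.79 J/(mol·K).
W = (1.67)(20.79)(613 − 896) = -9823 J.

W ≈ -9820 J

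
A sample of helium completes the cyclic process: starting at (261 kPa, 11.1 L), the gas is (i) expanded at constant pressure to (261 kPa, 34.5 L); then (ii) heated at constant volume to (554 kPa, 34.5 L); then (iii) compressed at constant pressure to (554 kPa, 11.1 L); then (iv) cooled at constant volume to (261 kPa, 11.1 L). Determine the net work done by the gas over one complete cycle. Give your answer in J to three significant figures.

Constant-volume legs do no work.
W(i) = (261)(34.5 − 11.1) = 6107 J; W(iii) = (554)(11.1 − 34.5) = -12964 J.
W_net = 6107 − 12964 = -6856 J (the counter-clockwise enclosed area).

W_net ≈ -6860 J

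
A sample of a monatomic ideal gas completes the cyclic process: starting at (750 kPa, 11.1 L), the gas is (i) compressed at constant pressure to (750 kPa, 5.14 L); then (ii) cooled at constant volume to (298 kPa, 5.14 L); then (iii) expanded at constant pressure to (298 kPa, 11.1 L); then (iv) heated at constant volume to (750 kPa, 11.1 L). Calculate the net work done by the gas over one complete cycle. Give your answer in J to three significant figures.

W_net ≈ -2690 J

Constant-volume legs do no work.
W(i) = (750)(5.14 − 11.1) = -4470 J; W(iii) = (298)(11.1 − 5.14) = 1776 J.
W_net = -4470 + 1776 = -2694 J (the counter-clockwise enclosed area).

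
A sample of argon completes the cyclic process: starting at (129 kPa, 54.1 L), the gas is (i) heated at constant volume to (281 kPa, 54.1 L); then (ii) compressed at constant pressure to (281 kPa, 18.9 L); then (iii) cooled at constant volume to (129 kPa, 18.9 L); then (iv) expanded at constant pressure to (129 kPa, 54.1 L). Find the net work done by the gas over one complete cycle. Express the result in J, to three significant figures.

W_net ≈ -5350 J

Constant-volume legs do no work.
W(ii) = (281)(18.9 − 54.1) = -9891 J; W(iv) = (129)(54.1 − 18.9) = 4541 J.
W_net = -9891 + 4541 = -5350 J (the counter-clockwise enclosed area).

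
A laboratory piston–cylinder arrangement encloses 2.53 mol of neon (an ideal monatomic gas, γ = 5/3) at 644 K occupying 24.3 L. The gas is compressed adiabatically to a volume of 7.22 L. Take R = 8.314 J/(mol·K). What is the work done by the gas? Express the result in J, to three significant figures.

W ≈ -25300 J

Adiabatic: TV^(γ−1) = const with γ = 5/3.
T₂ = T₁ (V₁/V₂)^(γ−1) = 644 × (24.3/7.22)^0.667 = 644 × 2.246 = 1446 K.
W_by = nCᵥ(T₁ − T₂) = (2.53)(12.47)(644 − 1446) = -25315 J.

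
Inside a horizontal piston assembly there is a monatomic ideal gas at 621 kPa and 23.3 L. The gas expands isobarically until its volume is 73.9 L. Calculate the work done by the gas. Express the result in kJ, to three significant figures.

Isobaric: W = P ΔV.
W = (621 kPa)(73.9 − 23.3 L) = (621)(50.6) = 31423 J.

W ≈ 31.4 kJ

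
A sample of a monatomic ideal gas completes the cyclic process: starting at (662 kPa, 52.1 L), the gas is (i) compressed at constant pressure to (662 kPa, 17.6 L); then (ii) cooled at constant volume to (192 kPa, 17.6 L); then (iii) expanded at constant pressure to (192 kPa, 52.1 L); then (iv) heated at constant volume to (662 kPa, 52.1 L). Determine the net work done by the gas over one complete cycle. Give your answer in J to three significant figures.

W_net ≈ -16200 J

Constant-volume legs do no work.
W(i) = (662)(17.6 − 52.1) = -22839 J; W(iii) = (192)(52.1 − 17.6) = 6624 J.
W_net = -22839 + 6624 = -16215 J (the counter-clockwise enclosed area).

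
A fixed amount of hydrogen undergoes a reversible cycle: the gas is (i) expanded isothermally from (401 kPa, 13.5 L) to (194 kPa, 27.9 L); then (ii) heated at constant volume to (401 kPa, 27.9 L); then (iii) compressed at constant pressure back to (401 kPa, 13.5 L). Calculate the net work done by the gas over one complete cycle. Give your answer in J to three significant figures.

Leg (i): W = PᵢVᵢ ln(V_f/Vᵢ) = (5414) ln(27.9/13.5) = 3930 J.
Leg (ii): W = 0.
Leg (iii): W = PΔV = (401)(13.5 − 27.9) = -5774 J.
W_net = 3930 − 5774 = -1845 J.

W_net ≈ -1840 J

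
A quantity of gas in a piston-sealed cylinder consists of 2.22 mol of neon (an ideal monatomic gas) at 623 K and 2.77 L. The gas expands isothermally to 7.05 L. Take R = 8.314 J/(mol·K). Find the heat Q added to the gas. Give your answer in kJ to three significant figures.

Q ≈ 10.7 kJ

Isothermal ⇒ ΔU = 0, so Q = W = nRT ln(V₂/V₁).
Q = (2.22)(8.314)(623) ln(7.05/2.77) = 11499 × 0.9342 = 10742 J.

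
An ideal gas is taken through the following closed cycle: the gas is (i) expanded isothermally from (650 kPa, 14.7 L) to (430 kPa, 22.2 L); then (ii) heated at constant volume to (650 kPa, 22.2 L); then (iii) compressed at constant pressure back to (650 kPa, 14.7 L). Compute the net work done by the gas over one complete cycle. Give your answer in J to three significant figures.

Leg (i): W = PᵢVᵢ ln(V_f/Vᵢ) = (9555) ln(22.2/14.7) = 3939 J.
Leg (ii): W = 0.
Leg (iii): W = PΔV = (650)(14.7 − 22.2) = -4875 J.
W_net = 3939 − 4875 = -936 J.

W_net ≈ -936 J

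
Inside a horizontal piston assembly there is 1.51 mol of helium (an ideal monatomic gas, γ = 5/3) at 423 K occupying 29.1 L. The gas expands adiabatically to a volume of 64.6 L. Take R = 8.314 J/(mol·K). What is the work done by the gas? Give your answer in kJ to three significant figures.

Adiabatic: TV^(γ−1) = const with γ = 5/3.
T₂ = T₁ (V₁/V₂)^(γ−1) = 423 × (29.1/64.6)^0.667 = 423 × 0.5876 = 248.6 K.
W_by = nCᵥ(T₁ − T₂) = (1.51)(12.47)(423 − 248.6) = 3285 J.

W ≈ 3.28 kJ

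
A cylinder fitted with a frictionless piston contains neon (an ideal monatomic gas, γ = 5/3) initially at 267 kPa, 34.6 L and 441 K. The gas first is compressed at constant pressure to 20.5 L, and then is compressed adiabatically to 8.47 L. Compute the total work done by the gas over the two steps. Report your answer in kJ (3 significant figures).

W_total ≈ -10.4 kJ

Step 1 (isobaric): W = PΔV = (267 kPa)(20.5 − 34.6 L) = -3765 J.
After step 1: P = 267 kPa, V = 20.5 L, T = 261.3 K.
Step 2 (adiabatic): W = (P₁V₁ − P₂V₂)/(γ−1) = (5474 − 9867)/0.667 = -6590 J.
W_total = -3765 − 6590 = -10355 J.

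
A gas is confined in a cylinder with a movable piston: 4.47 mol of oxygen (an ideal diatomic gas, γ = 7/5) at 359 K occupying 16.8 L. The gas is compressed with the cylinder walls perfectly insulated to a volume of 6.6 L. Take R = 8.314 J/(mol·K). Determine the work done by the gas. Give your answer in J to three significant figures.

Adiabatic: TV^(γ−1) = const with γ = 7/5.
T₂ = T₁ (V₁/V₂)^(γ−1) = 359 × (16.8/6.6)^0.4 = 359 × 1.453 = 521.7 K.
W_by = nCᵥ(T₁ − T₂) = (4.47)(20.79)(359 − 521.7) = -15114 J.

W ≈ -15100 J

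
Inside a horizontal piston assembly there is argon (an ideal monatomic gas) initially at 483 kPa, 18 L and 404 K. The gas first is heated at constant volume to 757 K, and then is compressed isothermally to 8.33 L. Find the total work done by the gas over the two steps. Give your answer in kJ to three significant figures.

Step 1 (isochoric): W = 0 (constant volume).
After step 1: P = 905 kPa (V unchanged).
Step 2 (isothermal): W = P₁V₁ ln(V₂/V₁) = (16290) ln(8.33/18) = -12552 J.
W_total = 0 − 12552 = -12552 J.

W_total ≈ -12.6 kJ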